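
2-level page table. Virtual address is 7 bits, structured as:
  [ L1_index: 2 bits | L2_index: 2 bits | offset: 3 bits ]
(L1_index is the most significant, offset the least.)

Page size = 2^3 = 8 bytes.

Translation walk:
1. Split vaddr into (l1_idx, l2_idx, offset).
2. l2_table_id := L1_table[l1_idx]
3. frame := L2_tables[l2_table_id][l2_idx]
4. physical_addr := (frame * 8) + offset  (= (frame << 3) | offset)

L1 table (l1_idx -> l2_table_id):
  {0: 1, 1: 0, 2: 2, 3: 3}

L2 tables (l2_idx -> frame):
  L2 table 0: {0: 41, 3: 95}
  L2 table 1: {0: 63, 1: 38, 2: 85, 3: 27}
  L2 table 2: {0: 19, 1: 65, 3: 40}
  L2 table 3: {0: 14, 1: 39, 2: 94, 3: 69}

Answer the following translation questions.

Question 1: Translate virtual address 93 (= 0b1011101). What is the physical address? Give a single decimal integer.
vaddr = 93 = 0b1011101
Split: l1_idx=2, l2_idx=3, offset=5
L1[2] = 2
L2[2][3] = 40
paddr = 40 * 8 + 5 = 325

Answer: 325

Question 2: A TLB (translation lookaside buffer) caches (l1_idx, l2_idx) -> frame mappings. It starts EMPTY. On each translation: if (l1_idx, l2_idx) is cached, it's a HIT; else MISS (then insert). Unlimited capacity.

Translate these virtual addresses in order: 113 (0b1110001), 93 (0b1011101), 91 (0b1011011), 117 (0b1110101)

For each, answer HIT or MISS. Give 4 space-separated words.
Answer: MISS MISS HIT HIT

Derivation:
vaddr=113: (3,2) not in TLB -> MISS, insert
vaddr=93: (2,3) not in TLB -> MISS, insert
vaddr=91: (2,3) in TLB -> HIT
vaddr=117: (3,2) in TLB -> HIT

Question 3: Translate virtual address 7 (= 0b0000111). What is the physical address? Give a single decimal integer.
Answer: 511

Derivation:
vaddr = 7 = 0b0000111
Split: l1_idx=0, l2_idx=0, offset=7
L1[0] = 1
L2[1][0] = 63
paddr = 63 * 8 + 7 = 511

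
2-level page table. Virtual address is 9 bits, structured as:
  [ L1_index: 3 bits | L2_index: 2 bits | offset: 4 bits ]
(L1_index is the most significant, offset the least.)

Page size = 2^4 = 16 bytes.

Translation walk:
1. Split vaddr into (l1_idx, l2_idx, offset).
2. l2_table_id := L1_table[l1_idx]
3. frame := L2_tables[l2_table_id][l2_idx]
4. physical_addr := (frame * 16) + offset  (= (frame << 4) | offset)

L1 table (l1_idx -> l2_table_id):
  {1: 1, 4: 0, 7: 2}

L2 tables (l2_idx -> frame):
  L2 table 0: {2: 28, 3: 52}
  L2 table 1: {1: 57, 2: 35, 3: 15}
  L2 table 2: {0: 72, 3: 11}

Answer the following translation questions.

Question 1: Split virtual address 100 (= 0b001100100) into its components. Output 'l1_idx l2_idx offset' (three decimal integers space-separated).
vaddr = 100 = 0b001100100
  top 3 bits -> l1_idx = 1
  next 2 bits -> l2_idx = 2
  bottom 4 bits -> offset = 4

Answer: 1 2 4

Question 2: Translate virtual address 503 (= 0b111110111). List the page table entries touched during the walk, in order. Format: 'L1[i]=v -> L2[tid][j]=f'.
vaddr = 503 = 0b111110111
Split: l1_idx=7, l2_idx=3, offset=7

Answer: L1[7]=2 -> L2[2][3]=11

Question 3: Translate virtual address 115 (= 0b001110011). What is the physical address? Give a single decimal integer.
vaddr = 115 = 0b001110011
Split: l1_idx=1, l2_idx=3, offset=3
L1[1] = 1
L2[1][3] = 15
paddr = 15 * 16 + 3 = 243

Answer: 243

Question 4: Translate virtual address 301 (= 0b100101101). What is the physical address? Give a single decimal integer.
Answer: 461

Derivation:
vaddr = 301 = 0b100101101
Split: l1_idx=4, l2_idx=2, offset=13
L1[4] = 0
L2[0][2] = 28
paddr = 28 * 16 + 13 = 461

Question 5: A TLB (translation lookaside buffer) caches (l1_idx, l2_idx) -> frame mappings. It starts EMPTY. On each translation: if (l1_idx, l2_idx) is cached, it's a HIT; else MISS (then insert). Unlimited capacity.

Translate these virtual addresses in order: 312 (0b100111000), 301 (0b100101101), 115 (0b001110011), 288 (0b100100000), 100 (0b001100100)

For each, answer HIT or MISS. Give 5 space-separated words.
Answer: MISS MISS MISS HIT MISS

Derivation:
vaddr=312: (4,3) not in TLB -> MISS, insert
vaddr=301: (4,2) not in TLB -> MISS, insert
vaddr=115: (1,3) not in TLB -> MISS, insert
vaddr=288: (4,2) in TLB -> HIT
vaddr=100: (1,2) not in TLB -> MISS, insert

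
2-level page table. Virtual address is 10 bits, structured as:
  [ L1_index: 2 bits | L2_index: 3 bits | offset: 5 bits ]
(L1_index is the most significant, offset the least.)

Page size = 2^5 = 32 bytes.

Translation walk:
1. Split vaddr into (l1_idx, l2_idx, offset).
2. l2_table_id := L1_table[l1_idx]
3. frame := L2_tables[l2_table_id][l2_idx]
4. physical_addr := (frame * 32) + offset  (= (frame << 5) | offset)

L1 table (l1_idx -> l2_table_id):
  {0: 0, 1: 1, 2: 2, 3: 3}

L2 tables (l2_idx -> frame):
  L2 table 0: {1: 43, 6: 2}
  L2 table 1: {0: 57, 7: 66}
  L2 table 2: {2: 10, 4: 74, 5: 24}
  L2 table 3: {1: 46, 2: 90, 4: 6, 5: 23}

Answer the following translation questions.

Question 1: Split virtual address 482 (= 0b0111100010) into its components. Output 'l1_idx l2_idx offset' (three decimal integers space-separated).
vaddr = 482 = 0b0111100010
  top 2 bits -> l1_idx = 1
  next 3 bits -> l2_idx = 7
  bottom 5 bits -> offset = 2

Answer: 1 7 2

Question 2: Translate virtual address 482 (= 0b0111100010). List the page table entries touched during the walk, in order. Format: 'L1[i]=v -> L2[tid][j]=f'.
vaddr = 482 = 0b0111100010
Split: l1_idx=1, l2_idx=7, offset=2

Answer: L1[1]=1 -> L2[1][7]=66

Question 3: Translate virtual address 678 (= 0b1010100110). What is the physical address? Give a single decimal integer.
Answer: 774

Derivation:
vaddr = 678 = 0b1010100110
Split: l1_idx=2, l2_idx=5, offset=6
L1[2] = 2
L2[2][5] = 24
paddr = 24 * 32 + 6 = 774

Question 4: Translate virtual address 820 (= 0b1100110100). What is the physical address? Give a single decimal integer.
Answer: 1492

Derivation:
vaddr = 820 = 0b1100110100
Split: l1_idx=3, l2_idx=1, offset=20
L1[3] = 3
L2[3][1] = 46
paddr = 46 * 32 + 20 = 1492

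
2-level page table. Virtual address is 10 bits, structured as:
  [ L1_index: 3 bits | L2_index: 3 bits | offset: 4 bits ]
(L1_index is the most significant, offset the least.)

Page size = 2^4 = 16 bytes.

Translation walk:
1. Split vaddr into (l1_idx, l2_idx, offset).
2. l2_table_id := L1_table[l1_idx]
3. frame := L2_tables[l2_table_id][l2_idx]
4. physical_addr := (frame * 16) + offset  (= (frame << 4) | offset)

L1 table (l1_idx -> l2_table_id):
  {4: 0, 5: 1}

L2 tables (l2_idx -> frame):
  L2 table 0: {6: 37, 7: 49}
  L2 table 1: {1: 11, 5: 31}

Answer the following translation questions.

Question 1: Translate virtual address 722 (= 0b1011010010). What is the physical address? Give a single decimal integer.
vaddr = 722 = 0b1011010010
Split: l1_idx=5, l2_idx=5, offset=2
L1[5] = 1
L2[1][5] = 31
paddr = 31 * 16 + 2 = 498

Answer: 498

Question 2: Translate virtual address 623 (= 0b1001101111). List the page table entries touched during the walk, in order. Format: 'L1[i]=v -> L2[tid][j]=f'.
Answer: L1[4]=0 -> L2[0][6]=37

Derivation:
vaddr = 623 = 0b1001101111
Split: l1_idx=4, l2_idx=6, offset=15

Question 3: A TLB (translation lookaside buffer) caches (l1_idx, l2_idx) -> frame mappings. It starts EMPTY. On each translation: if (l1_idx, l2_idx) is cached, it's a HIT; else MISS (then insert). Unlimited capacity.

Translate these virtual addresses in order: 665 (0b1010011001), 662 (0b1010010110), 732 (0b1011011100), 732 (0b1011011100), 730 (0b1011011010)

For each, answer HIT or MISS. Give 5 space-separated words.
Answer: MISS HIT MISS HIT HIT

Derivation:
vaddr=665: (5,1) not in TLB -> MISS, insert
vaddr=662: (5,1) in TLB -> HIT
vaddr=732: (5,5) not in TLB -> MISS, insert
vaddr=732: (5,5) in TLB -> HIT
vaddr=730: (5,5) in TLB -> HIT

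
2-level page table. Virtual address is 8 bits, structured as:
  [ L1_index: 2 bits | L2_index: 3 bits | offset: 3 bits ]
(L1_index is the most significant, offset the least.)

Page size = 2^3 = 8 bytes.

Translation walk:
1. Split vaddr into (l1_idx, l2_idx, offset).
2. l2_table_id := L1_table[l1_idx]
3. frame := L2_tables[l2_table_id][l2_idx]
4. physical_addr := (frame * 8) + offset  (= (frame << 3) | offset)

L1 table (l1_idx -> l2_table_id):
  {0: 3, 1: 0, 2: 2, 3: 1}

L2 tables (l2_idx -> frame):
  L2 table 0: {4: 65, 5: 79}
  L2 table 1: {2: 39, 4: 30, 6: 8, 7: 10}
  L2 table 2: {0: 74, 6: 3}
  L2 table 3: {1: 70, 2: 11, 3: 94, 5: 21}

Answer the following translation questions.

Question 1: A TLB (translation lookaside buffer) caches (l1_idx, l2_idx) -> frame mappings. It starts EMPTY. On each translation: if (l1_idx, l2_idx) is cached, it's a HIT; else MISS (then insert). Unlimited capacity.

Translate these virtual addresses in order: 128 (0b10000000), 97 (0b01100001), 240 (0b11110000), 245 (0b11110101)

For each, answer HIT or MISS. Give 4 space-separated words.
vaddr=128: (2,0) not in TLB -> MISS, insert
vaddr=97: (1,4) not in TLB -> MISS, insert
vaddr=240: (3,6) not in TLB -> MISS, insert
vaddr=245: (3,6) in TLB -> HIT

Answer: MISS MISS MISS HIT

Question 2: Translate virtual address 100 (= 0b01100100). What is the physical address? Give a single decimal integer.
vaddr = 100 = 0b01100100
Split: l1_idx=1, l2_idx=4, offset=4
L1[1] = 0
L2[0][4] = 65
paddr = 65 * 8 + 4 = 524

Answer: 524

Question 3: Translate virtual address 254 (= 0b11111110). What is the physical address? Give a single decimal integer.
vaddr = 254 = 0b11111110
Split: l1_idx=3, l2_idx=7, offset=6
L1[3] = 1
L2[1][7] = 10
paddr = 10 * 8 + 6 = 86

Answer: 86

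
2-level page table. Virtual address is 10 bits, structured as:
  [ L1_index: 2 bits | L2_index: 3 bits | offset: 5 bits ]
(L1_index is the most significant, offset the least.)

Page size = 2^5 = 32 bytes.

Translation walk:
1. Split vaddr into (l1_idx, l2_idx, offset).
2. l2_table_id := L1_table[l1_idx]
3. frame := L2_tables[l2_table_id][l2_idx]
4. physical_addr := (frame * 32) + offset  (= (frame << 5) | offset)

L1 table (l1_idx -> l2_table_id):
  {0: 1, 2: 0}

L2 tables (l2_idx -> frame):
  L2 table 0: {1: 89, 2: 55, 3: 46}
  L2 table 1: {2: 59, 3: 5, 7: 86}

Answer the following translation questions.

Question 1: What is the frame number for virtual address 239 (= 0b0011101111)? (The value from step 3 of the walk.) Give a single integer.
Answer: 86

Derivation:
vaddr = 239: l1_idx=0, l2_idx=7
L1[0] = 1; L2[1][7] = 86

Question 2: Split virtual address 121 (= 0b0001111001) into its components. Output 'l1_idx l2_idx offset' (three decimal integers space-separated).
Answer: 0 3 25

Derivation:
vaddr = 121 = 0b0001111001
  top 2 bits -> l1_idx = 0
  next 3 bits -> l2_idx = 3
  bottom 5 bits -> offset = 25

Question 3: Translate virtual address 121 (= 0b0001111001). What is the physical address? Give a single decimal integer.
vaddr = 121 = 0b0001111001
Split: l1_idx=0, l2_idx=3, offset=25
L1[0] = 1
L2[1][3] = 5
paddr = 5 * 32 + 25 = 185

Answer: 185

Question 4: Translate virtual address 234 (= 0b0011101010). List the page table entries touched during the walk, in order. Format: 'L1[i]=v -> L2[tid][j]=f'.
vaddr = 234 = 0b0011101010
Split: l1_idx=0, l2_idx=7, offset=10

Answer: L1[0]=1 -> L2[1][7]=86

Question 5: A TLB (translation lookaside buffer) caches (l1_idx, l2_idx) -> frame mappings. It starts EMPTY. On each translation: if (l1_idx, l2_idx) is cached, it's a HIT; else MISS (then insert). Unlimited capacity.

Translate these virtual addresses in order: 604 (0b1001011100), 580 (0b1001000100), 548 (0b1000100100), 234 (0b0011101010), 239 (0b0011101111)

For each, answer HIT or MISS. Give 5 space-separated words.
Answer: MISS HIT MISS MISS HIT

Derivation:
vaddr=604: (2,2) not in TLB -> MISS, insert
vaddr=580: (2,2) in TLB -> HIT
vaddr=548: (2,1) not in TLB -> MISS, insert
vaddr=234: (0,7) not in TLB -> MISS, insert
vaddr=239: (0,7) in TLB -> HIT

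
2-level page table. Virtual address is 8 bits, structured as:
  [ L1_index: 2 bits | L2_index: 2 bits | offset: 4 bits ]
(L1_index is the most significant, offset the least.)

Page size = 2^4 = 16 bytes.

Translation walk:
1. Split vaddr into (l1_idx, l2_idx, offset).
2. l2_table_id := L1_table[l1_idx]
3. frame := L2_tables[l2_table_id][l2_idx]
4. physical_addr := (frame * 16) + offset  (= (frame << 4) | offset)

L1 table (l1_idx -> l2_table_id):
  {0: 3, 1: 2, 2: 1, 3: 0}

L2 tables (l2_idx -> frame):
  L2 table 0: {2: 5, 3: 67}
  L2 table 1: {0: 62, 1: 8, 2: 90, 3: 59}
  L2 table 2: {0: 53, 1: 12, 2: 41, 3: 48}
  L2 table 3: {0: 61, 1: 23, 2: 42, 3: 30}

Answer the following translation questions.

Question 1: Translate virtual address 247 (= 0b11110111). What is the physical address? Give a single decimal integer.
vaddr = 247 = 0b11110111
Split: l1_idx=3, l2_idx=3, offset=7
L1[3] = 0
L2[0][3] = 67
paddr = 67 * 16 + 7 = 1079

Answer: 1079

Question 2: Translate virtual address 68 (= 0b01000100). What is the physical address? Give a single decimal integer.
Answer: 852

Derivation:
vaddr = 68 = 0b01000100
Split: l1_idx=1, l2_idx=0, offset=4
L1[1] = 2
L2[2][0] = 53
paddr = 53 * 16 + 4 = 852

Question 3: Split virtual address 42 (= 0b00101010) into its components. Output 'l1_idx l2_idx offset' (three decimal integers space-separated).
vaddr = 42 = 0b00101010
  top 2 bits -> l1_idx = 0
  next 2 bits -> l2_idx = 2
  bottom 4 bits -> offset = 10

Answer: 0 2 10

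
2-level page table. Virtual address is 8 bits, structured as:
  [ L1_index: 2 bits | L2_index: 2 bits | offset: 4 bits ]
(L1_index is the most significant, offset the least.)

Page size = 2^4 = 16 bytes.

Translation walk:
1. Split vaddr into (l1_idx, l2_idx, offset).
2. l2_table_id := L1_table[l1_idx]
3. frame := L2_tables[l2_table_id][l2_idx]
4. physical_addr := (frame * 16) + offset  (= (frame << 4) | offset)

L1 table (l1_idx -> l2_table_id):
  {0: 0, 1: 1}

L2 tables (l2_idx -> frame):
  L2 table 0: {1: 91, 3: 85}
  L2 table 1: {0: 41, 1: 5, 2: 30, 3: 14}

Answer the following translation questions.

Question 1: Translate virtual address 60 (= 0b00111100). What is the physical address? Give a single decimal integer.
Answer: 1372

Derivation:
vaddr = 60 = 0b00111100
Split: l1_idx=0, l2_idx=3, offset=12
L1[0] = 0
L2[0][3] = 85
paddr = 85 * 16 + 12 = 1372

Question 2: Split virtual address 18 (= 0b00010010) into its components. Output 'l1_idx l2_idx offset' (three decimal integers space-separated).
Answer: 0 1 2

Derivation:
vaddr = 18 = 0b00010010
  top 2 bits -> l1_idx = 0
  next 2 bits -> l2_idx = 1
  bottom 4 bits -> offset = 2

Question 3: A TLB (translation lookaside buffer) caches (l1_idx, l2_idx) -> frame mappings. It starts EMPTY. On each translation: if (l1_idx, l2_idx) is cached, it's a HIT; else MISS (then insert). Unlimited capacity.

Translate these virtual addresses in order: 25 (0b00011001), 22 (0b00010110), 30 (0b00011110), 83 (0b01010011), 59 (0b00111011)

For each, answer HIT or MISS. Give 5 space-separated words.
Answer: MISS HIT HIT MISS MISS

Derivation:
vaddr=25: (0,1) not in TLB -> MISS, insert
vaddr=22: (0,1) in TLB -> HIT
vaddr=30: (0,1) in TLB -> HIT
vaddr=83: (1,1) not in TLB -> MISS, insert
vaddr=59: (0,3) not in TLB -> MISS, insert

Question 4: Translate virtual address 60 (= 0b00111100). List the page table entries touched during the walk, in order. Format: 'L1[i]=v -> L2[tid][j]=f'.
vaddr = 60 = 0b00111100
Split: l1_idx=0, l2_idx=3, offset=12

Answer: L1[0]=0 -> L2[0][3]=85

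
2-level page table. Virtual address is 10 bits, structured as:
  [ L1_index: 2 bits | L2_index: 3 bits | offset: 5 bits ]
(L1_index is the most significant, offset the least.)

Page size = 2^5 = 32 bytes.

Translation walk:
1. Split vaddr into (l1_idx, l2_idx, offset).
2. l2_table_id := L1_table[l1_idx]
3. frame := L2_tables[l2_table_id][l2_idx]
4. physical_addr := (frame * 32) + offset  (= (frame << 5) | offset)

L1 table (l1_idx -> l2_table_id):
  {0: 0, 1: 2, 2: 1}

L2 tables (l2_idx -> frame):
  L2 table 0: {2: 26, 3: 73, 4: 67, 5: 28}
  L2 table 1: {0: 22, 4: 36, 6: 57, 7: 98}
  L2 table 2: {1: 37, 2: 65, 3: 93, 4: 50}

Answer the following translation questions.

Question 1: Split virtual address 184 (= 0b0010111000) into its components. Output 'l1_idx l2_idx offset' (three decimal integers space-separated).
vaddr = 184 = 0b0010111000
  top 2 bits -> l1_idx = 0
  next 3 bits -> l2_idx = 5
  bottom 5 bits -> offset = 24

Answer: 0 5 24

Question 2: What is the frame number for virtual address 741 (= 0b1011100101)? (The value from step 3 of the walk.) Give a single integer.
vaddr = 741: l1_idx=2, l2_idx=7
L1[2] = 1; L2[1][7] = 98

Answer: 98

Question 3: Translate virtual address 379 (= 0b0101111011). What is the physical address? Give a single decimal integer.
vaddr = 379 = 0b0101111011
Split: l1_idx=1, l2_idx=3, offset=27
L1[1] = 2
L2[2][3] = 93
paddr = 93 * 32 + 27 = 3003

Answer: 3003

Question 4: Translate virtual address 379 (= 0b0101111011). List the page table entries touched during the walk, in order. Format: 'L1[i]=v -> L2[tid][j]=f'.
vaddr = 379 = 0b0101111011
Split: l1_idx=1, l2_idx=3, offset=27

Answer: L1[1]=2 -> L2[2][3]=93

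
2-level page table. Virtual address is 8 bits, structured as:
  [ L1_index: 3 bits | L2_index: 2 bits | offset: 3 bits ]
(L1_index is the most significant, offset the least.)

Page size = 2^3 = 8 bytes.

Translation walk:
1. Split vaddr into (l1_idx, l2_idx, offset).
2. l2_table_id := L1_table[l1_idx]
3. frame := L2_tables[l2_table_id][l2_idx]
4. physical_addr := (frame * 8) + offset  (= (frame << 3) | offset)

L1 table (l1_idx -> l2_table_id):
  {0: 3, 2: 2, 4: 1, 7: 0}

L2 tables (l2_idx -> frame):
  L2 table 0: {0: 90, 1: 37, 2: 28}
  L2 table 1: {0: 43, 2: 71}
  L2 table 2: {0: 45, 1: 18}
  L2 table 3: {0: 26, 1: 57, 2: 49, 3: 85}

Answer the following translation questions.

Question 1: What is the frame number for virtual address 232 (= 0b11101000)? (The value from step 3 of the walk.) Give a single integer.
Answer: 37

Derivation:
vaddr = 232: l1_idx=7, l2_idx=1
L1[7] = 0; L2[0][1] = 37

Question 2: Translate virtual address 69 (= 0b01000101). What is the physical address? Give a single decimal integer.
vaddr = 69 = 0b01000101
Split: l1_idx=2, l2_idx=0, offset=5
L1[2] = 2
L2[2][0] = 45
paddr = 45 * 8 + 5 = 365

Answer: 365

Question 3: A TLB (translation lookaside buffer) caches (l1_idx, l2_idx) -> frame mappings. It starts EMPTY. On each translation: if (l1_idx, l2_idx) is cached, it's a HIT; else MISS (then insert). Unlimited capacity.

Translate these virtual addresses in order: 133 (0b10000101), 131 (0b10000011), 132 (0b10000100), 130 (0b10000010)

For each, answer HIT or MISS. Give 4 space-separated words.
Answer: MISS HIT HIT HIT

Derivation:
vaddr=133: (4,0) not in TLB -> MISS, insert
vaddr=131: (4,0) in TLB -> HIT
vaddr=132: (4,0) in TLB -> HIT
vaddr=130: (4,0) in TLB -> HIT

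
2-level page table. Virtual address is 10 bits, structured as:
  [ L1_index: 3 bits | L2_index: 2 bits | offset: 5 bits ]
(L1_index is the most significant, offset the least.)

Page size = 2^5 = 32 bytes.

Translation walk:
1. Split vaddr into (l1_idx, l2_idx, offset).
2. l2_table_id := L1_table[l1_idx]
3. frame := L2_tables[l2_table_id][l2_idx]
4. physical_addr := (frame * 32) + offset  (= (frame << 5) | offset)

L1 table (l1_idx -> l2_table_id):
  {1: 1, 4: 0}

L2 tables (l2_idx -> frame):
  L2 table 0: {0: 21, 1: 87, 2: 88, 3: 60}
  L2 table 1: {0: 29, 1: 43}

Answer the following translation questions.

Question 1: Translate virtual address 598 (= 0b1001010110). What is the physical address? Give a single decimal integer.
vaddr = 598 = 0b1001010110
Split: l1_idx=4, l2_idx=2, offset=22
L1[4] = 0
L2[0][2] = 88
paddr = 88 * 32 + 22 = 2838

Answer: 2838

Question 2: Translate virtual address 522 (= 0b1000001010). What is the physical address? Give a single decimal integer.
vaddr = 522 = 0b1000001010
Split: l1_idx=4, l2_idx=0, offset=10
L1[4] = 0
L2[0][0] = 21
paddr = 21 * 32 + 10 = 682

Answer: 682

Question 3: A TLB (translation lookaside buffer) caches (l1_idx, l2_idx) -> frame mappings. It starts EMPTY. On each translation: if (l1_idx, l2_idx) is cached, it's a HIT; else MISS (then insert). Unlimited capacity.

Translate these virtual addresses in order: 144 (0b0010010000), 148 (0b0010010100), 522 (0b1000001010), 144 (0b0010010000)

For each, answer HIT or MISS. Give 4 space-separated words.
vaddr=144: (1,0) not in TLB -> MISS, insert
vaddr=148: (1,0) in TLB -> HIT
vaddr=522: (4,0) not in TLB -> MISS, insert
vaddr=144: (1,0) in TLB -> HIT

Answer: MISS HIT MISS HIT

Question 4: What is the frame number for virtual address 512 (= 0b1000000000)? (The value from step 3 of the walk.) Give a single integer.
vaddr = 512: l1_idx=4, l2_idx=0
L1[4] = 0; L2[0][0] = 21

Answer: 21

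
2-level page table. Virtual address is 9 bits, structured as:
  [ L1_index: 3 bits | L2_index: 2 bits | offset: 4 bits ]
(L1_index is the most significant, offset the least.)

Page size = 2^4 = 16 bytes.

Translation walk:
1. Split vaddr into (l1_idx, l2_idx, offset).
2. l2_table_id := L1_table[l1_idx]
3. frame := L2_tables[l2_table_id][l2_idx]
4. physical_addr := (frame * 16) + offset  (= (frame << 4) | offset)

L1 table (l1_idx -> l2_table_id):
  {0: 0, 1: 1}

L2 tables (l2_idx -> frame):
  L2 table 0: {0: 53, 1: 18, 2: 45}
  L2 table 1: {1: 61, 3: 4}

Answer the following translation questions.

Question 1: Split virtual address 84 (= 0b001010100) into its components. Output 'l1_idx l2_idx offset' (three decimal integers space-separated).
Answer: 1 1 4

Derivation:
vaddr = 84 = 0b001010100
  top 3 bits -> l1_idx = 1
  next 2 bits -> l2_idx = 1
  bottom 4 bits -> offset = 4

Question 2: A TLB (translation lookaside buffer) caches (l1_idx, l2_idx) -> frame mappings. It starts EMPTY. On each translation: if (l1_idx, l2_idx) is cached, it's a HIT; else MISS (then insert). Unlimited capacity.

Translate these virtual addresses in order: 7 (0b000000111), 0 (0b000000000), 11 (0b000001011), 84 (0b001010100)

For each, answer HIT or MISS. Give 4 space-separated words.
Answer: MISS HIT HIT MISS

Derivation:
vaddr=7: (0,0) not in TLB -> MISS, insert
vaddr=0: (0,0) in TLB -> HIT
vaddr=11: (0,0) in TLB -> HIT
vaddr=84: (1,1) not in TLB -> MISS, insert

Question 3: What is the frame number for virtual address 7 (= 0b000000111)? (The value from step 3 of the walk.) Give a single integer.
vaddr = 7: l1_idx=0, l2_idx=0
L1[0] = 0; L2[0][0] = 53

Answer: 53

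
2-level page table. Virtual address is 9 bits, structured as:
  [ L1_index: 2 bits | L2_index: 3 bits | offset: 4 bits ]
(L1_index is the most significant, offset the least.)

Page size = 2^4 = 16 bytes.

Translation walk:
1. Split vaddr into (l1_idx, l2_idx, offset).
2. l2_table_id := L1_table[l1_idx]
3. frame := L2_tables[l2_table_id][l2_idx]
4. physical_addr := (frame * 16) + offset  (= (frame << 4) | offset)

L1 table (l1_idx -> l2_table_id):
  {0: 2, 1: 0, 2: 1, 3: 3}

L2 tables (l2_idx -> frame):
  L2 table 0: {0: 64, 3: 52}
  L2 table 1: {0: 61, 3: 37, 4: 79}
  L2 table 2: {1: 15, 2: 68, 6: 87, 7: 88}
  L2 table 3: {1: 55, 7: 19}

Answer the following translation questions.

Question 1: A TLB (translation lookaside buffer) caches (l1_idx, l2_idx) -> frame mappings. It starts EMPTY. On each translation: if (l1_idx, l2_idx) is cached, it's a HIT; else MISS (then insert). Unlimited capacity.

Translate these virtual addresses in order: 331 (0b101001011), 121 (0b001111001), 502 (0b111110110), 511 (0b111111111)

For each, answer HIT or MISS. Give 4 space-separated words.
Answer: MISS MISS MISS HIT

Derivation:
vaddr=331: (2,4) not in TLB -> MISS, insert
vaddr=121: (0,7) not in TLB -> MISS, insert
vaddr=502: (3,7) not in TLB -> MISS, insert
vaddr=511: (3,7) in TLB -> HIT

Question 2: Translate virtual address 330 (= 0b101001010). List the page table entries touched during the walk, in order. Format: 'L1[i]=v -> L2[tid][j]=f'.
vaddr = 330 = 0b101001010
Split: l1_idx=2, l2_idx=4, offset=10

Answer: L1[2]=1 -> L2[1][4]=79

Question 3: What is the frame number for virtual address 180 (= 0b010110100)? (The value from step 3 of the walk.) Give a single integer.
Answer: 52

Derivation:
vaddr = 180: l1_idx=1, l2_idx=3
L1[1] = 0; L2[0][3] = 52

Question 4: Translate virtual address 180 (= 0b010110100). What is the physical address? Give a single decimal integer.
vaddr = 180 = 0b010110100
Split: l1_idx=1, l2_idx=3, offset=4
L1[1] = 0
L2[0][3] = 52
paddr = 52 * 16 + 4 = 836

Answer: 836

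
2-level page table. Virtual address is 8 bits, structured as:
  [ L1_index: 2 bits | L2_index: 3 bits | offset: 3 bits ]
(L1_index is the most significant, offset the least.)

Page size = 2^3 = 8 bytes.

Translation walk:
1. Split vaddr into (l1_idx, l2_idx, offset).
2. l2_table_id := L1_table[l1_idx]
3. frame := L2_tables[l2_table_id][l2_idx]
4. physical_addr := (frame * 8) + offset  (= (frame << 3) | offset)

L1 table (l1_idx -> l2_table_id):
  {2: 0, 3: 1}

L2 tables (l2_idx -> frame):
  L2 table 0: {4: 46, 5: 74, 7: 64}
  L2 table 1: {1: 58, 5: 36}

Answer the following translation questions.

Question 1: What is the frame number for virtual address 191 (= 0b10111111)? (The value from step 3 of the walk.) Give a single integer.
Answer: 64

Derivation:
vaddr = 191: l1_idx=2, l2_idx=7
L1[2] = 0; L2[0][7] = 64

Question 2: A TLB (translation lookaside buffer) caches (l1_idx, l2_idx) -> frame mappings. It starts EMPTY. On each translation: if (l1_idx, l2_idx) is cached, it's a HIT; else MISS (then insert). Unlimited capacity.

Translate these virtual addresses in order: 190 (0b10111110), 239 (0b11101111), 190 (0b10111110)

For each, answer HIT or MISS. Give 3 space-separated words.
vaddr=190: (2,7) not in TLB -> MISS, insert
vaddr=239: (3,5) not in TLB -> MISS, insert
vaddr=190: (2,7) in TLB -> HIT

Answer: MISS MISS HIT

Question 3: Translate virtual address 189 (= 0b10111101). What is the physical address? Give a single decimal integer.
vaddr = 189 = 0b10111101
Split: l1_idx=2, l2_idx=7, offset=5
L1[2] = 0
L2[0][7] = 64
paddr = 64 * 8 + 5 = 517

Answer: 517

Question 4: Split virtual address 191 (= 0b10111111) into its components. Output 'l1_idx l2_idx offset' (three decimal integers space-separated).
Answer: 2 7 7

Derivation:
vaddr = 191 = 0b10111111
  top 2 bits -> l1_idx = 2
  next 3 bits -> l2_idx = 7
  bottom 3 bits -> offset = 7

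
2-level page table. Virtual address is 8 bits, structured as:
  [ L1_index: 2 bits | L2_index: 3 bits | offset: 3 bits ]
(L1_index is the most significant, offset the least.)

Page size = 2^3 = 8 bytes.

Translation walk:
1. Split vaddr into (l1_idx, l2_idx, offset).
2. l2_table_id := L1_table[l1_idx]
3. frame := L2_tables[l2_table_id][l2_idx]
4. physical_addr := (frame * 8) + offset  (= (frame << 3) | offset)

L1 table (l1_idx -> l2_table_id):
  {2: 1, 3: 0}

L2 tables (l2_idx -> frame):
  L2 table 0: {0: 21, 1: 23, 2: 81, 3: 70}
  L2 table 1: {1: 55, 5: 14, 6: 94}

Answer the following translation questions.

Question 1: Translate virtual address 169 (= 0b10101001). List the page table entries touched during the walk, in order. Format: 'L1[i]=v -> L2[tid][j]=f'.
vaddr = 169 = 0b10101001
Split: l1_idx=2, l2_idx=5, offset=1

Answer: L1[2]=1 -> L2[1][5]=14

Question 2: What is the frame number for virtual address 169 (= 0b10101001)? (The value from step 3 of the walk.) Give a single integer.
vaddr = 169: l1_idx=2, l2_idx=5
L1[2] = 1; L2[1][5] = 14

Answer: 14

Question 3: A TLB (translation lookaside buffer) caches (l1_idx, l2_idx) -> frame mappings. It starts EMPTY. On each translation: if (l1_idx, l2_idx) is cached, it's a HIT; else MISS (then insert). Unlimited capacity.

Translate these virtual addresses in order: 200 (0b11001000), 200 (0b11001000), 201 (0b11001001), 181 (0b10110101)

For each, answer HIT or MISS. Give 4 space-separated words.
vaddr=200: (3,1) not in TLB -> MISS, insert
vaddr=200: (3,1) in TLB -> HIT
vaddr=201: (3,1) in TLB -> HIT
vaddr=181: (2,6) not in TLB -> MISS, insert

Answer: MISS HIT HIT MISS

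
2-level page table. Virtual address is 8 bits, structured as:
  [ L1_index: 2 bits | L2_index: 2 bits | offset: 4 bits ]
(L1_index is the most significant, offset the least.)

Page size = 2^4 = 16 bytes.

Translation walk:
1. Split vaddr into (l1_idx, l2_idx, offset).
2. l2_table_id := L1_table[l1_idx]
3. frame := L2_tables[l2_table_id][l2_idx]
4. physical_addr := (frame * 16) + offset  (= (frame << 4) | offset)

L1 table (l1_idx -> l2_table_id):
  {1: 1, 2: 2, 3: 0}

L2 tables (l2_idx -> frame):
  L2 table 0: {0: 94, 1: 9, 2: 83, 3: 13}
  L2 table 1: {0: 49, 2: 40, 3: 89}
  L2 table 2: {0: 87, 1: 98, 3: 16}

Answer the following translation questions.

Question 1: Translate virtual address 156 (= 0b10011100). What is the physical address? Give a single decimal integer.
vaddr = 156 = 0b10011100
Split: l1_idx=2, l2_idx=1, offset=12
L1[2] = 2
L2[2][1] = 98
paddr = 98 * 16 + 12 = 1580

Answer: 1580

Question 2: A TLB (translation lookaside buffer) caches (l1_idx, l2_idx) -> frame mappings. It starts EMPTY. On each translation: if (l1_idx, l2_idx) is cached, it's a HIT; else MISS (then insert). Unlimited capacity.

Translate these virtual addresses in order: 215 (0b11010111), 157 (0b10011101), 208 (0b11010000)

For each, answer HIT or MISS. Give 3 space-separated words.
vaddr=215: (3,1) not in TLB -> MISS, insert
vaddr=157: (2,1) not in TLB -> MISS, insert
vaddr=208: (3,1) in TLB -> HIT

Answer: MISS MISS HIT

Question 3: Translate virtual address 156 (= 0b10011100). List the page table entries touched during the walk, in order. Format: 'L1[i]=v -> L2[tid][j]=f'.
vaddr = 156 = 0b10011100
Split: l1_idx=2, l2_idx=1, offset=12

Answer: L1[2]=2 -> L2[2][1]=98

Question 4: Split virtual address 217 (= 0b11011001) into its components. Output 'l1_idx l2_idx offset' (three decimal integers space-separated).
Answer: 3 1 9

Derivation:
vaddr = 217 = 0b11011001
  top 2 bits -> l1_idx = 3
  next 2 bits -> l2_idx = 1
  bottom 4 bits -> offset = 9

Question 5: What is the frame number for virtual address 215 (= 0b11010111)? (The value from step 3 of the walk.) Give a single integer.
vaddr = 215: l1_idx=3, l2_idx=1
L1[3] = 0; L2[0][1] = 9

Answer: 9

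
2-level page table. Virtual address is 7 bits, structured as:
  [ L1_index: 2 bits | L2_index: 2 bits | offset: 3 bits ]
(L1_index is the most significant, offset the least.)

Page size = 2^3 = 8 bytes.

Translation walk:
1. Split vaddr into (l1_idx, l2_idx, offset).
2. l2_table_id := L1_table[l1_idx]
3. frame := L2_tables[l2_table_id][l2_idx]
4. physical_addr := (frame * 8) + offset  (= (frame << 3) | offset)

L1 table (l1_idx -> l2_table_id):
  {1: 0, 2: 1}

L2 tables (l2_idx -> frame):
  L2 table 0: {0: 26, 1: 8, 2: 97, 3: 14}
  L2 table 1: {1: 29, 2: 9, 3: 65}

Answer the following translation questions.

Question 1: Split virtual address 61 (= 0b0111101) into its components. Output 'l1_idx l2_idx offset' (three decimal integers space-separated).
Answer: 1 3 5

Derivation:
vaddr = 61 = 0b0111101
  top 2 bits -> l1_idx = 1
  next 2 bits -> l2_idx = 3
  bottom 3 bits -> offset = 5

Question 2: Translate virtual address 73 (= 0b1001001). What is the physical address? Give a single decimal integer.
vaddr = 73 = 0b1001001
Split: l1_idx=2, l2_idx=1, offset=1
L1[2] = 1
L2[1][1] = 29
paddr = 29 * 8 + 1 = 233

Answer: 233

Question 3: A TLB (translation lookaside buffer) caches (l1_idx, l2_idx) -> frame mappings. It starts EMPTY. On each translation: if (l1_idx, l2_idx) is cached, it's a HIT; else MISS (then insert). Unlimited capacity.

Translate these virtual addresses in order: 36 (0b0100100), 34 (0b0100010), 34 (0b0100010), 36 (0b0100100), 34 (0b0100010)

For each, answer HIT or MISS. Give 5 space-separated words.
vaddr=36: (1,0) not in TLB -> MISS, insert
vaddr=34: (1,0) in TLB -> HIT
vaddr=34: (1,0) in TLB -> HIT
vaddr=36: (1,0) in TLB -> HIT
vaddr=34: (1,0) in TLB -> HIT

Answer: MISS HIT HIT HIT HIT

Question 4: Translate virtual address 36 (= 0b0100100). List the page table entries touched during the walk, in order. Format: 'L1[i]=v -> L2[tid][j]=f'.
Answer: L1[1]=0 -> L2[0][0]=26

Derivation:
vaddr = 36 = 0b0100100
Split: l1_idx=1, l2_idx=0, offset=4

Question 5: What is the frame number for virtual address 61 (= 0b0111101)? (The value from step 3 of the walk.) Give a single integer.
vaddr = 61: l1_idx=1, l2_idx=3
L1[1] = 0; L2[0][3] = 14

Answer: 14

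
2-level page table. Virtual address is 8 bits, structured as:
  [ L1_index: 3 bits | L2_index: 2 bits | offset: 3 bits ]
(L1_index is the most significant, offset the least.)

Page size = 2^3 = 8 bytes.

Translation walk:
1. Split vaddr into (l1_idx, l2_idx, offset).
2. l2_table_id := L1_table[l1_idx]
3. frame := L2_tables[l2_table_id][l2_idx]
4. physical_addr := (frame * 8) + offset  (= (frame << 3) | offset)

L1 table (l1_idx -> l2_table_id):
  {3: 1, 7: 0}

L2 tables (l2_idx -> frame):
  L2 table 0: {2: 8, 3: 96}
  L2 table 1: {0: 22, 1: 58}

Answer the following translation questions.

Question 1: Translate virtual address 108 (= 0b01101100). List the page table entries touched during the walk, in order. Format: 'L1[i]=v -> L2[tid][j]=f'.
Answer: L1[3]=1 -> L2[1][1]=58

Derivation:
vaddr = 108 = 0b01101100
Split: l1_idx=3, l2_idx=1, offset=4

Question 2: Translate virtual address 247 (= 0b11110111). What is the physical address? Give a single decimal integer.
Answer: 71

Derivation:
vaddr = 247 = 0b11110111
Split: l1_idx=7, l2_idx=2, offset=7
L1[7] = 0
L2[0][2] = 8
paddr = 8 * 8 + 7 = 71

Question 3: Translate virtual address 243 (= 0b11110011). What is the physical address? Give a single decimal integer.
Answer: 67

Derivation:
vaddr = 243 = 0b11110011
Split: l1_idx=7, l2_idx=2, offset=3
L1[7] = 0
L2[0][2] = 8
paddr = 8 * 8 + 3 = 67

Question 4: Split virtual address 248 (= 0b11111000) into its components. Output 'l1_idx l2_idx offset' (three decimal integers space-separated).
vaddr = 248 = 0b11111000
  top 3 bits -> l1_idx = 7
  next 2 bits -> l2_idx = 3
  bottom 3 bits -> offset = 0

Answer: 7 3 0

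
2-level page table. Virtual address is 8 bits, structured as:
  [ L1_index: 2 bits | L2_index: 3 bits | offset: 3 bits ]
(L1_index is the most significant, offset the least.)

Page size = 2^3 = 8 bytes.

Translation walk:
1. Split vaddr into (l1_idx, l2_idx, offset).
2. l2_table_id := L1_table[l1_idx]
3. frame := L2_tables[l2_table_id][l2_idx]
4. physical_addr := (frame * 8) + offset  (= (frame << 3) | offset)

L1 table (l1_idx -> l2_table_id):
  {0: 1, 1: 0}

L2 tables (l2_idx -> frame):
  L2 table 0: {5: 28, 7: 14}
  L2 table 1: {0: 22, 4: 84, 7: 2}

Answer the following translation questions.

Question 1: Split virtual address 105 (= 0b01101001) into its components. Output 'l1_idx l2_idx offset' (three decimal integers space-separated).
vaddr = 105 = 0b01101001
  top 2 bits -> l1_idx = 1
  next 3 bits -> l2_idx = 5
  bottom 3 bits -> offset = 1

Answer: 1 5 1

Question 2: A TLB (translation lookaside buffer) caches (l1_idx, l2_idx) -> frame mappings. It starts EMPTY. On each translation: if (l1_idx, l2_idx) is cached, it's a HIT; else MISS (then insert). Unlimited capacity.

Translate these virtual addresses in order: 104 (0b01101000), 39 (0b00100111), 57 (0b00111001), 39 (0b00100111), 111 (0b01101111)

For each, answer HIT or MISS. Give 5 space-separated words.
Answer: MISS MISS MISS HIT HIT

Derivation:
vaddr=104: (1,5) not in TLB -> MISS, insert
vaddr=39: (0,4) not in TLB -> MISS, insert
vaddr=57: (0,7) not in TLB -> MISS, insert
vaddr=39: (0,4) in TLB -> HIT
vaddr=111: (1,5) in TLB -> HIT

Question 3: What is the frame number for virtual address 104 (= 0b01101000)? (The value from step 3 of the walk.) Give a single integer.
Answer: 28

Derivation:
vaddr = 104: l1_idx=1, l2_idx=5
L1[1] = 0; L2[0][5] = 28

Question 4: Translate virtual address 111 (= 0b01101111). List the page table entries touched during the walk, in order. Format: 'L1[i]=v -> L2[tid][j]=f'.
Answer: L1[1]=0 -> L2[0][5]=28

Derivation:
vaddr = 111 = 0b01101111
Split: l1_idx=1, l2_idx=5, offset=7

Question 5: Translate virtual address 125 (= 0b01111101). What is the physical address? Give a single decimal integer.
Answer: 117

Derivation:
vaddr = 125 = 0b01111101
Split: l1_idx=1, l2_idx=7, offset=5
L1[1] = 0
L2[0][7] = 14
paddr = 14 * 8 + 5 = 117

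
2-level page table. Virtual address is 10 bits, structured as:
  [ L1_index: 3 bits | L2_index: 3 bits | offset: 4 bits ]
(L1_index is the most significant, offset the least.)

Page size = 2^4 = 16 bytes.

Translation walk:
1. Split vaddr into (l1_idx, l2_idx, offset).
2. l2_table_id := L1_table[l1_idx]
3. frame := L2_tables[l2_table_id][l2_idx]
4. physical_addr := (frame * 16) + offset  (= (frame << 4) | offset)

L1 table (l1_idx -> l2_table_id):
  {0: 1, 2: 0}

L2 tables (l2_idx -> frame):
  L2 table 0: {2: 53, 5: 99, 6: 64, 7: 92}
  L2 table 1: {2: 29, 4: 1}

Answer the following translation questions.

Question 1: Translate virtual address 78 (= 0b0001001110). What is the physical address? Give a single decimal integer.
vaddr = 78 = 0b0001001110
Split: l1_idx=0, l2_idx=4, offset=14
L1[0] = 1
L2[1][4] = 1
paddr = 1 * 16 + 14 = 30

Answer: 30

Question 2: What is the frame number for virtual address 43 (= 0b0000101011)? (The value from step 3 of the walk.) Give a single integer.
Answer: 29

Derivation:
vaddr = 43: l1_idx=0, l2_idx=2
L1[0] = 1; L2[1][2] = 29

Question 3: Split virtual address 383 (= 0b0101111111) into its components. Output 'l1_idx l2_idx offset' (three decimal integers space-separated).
vaddr = 383 = 0b0101111111
  top 3 bits -> l1_idx = 2
  next 3 bits -> l2_idx = 7
  bottom 4 bits -> offset = 15

Answer: 2 7 15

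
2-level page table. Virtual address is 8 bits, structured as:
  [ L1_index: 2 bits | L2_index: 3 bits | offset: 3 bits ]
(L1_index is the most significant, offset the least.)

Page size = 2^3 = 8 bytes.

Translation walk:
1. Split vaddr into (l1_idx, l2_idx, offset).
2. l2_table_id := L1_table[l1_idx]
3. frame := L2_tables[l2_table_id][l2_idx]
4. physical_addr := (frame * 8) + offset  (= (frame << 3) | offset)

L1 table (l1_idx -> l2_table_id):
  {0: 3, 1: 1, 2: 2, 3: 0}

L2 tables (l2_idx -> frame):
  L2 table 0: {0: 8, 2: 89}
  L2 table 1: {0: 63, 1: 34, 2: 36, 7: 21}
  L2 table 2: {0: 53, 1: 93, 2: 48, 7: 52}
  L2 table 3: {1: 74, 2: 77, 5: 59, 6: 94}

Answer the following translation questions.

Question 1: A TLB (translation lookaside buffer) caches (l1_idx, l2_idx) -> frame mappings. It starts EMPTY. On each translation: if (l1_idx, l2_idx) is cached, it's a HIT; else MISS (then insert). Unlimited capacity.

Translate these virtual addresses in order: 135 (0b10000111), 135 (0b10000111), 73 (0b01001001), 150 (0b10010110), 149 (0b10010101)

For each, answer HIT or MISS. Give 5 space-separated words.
Answer: MISS HIT MISS MISS HIT

Derivation:
vaddr=135: (2,0) not in TLB -> MISS, insert
vaddr=135: (2,0) in TLB -> HIT
vaddr=73: (1,1) not in TLB -> MISS, insert
vaddr=150: (2,2) not in TLB -> MISS, insert
vaddr=149: (2,2) in TLB -> HIT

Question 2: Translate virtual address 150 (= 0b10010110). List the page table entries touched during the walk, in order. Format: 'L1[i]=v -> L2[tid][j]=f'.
vaddr = 150 = 0b10010110
Split: l1_idx=2, l2_idx=2, offset=6

Answer: L1[2]=2 -> L2[2][2]=48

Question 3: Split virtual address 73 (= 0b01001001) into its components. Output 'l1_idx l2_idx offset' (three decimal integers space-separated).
vaddr = 73 = 0b01001001
  top 2 bits -> l1_idx = 1
  next 3 bits -> l2_idx = 1
  bottom 3 bits -> offset = 1

Answer: 1 1 1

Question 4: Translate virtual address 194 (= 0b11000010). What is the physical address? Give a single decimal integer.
Answer: 66

Derivation:
vaddr = 194 = 0b11000010
Split: l1_idx=3, l2_idx=0, offset=2
L1[3] = 0
L2[0][0] = 8
paddr = 8 * 8 + 2 = 66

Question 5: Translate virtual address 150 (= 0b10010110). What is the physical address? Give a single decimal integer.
Answer: 390

Derivation:
vaddr = 150 = 0b10010110
Split: l1_idx=2, l2_idx=2, offset=6
L1[2] = 2
L2[2][2] = 48
paddr = 48 * 8 + 6 = 390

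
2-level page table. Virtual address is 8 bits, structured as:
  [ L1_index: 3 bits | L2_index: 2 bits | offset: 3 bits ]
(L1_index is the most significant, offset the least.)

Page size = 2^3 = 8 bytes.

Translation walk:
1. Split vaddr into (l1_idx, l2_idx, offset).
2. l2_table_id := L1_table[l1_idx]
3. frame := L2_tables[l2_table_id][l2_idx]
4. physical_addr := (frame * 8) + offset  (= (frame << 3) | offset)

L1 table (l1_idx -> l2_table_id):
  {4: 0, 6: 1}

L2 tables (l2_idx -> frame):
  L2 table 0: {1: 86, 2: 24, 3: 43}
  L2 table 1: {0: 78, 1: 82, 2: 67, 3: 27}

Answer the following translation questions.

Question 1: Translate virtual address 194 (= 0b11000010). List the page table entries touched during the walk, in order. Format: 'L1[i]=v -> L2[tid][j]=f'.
Answer: L1[6]=1 -> L2[1][0]=78

Derivation:
vaddr = 194 = 0b11000010
Split: l1_idx=6, l2_idx=0, offset=2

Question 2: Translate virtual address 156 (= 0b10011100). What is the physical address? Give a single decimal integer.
Answer: 348

Derivation:
vaddr = 156 = 0b10011100
Split: l1_idx=4, l2_idx=3, offset=4
L1[4] = 0
L2[0][3] = 43
paddr = 43 * 8 + 4 = 348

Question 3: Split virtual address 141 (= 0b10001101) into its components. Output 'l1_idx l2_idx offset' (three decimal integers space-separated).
Answer: 4 1 5

Derivation:
vaddr = 141 = 0b10001101
  top 3 bits -> l1_idx = 4
  next 2 bits -> l2_idx = 1
  bottom 3 bits -> offset = 5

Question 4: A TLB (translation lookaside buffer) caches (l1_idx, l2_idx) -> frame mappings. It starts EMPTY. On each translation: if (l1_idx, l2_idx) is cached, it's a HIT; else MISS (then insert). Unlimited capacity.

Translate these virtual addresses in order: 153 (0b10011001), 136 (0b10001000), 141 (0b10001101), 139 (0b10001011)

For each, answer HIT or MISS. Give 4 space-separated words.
Answer: MISS MISS HIT HIT

Derivation:
vaddr=153: (4,3) not in TLB -> MISS, insert
vaddr=136: (4,1) not in TLB -> MISS, insert
vaddr=141: (4,1) in TLB -> HIT
vaddr=139: (4,1) in TLB -> HIT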